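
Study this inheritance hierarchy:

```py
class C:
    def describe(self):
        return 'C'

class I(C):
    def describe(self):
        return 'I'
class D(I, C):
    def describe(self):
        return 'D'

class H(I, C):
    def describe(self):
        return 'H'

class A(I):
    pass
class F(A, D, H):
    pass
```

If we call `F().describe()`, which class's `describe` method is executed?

L[F] = F + merge(L[A], L[D], L[H], [A D H])
  take A:  [A I C object] + [D I C object] + [H I C object] + [A D H]
  take D:  [I C object] + [D I C object] + [H I C object] + [D H]
  take H:  [I C object] + [I C object] + [H I C object] + [H]
  take I:  [I C object] + [I C object] + [I C object]
  take C:  [C object] + [C object] + [C object]
  take object:  [object] + [object] + [object]
MRO: F A D H I C object
describe is defined in: C, D, H, I. First along the MRO is D.

D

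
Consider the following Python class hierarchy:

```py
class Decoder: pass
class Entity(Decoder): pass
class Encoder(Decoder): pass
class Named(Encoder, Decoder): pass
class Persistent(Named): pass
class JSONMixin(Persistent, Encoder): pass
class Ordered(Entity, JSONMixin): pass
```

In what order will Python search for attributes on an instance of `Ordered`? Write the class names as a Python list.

L[Ordered] = Ordered + merge(L[Entity], L[JSONMixin], [Entity JSONMixin])
  take Entity:  [Entity Decoder object] + [JSONMixin Persistent Named Encoder Decoder object] + [Entity JSONMixin]
  take JSONMixin:  [Decoder object] + [JSONMixin Persistent Named Encoder Decoder object] + [JSONMixin]
  take Persistent:  [Decoder object] + [Persistent Named Encoder Decoder object]
  take Named:  [Decoder object] + [Named Encoder Decoder object]
  take Encoder:  [Decoder object] + [Encoder Decoder object]
  take Decoder:  [Decoder object] + [Decoder object]
  take object:  [object] + [object]

[Ordered, Entity, JSONMixin, Persistent, Named, Encoder, Decoder, object]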